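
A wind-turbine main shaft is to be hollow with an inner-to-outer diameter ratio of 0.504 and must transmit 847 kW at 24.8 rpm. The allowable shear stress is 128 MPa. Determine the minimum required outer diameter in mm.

ω = 2π·24.8/60 = 2.597 rad/s, so T = P/ω = 847×10³ / 2.597 = 326100 N·m.
For a hollow shaft with d_i/d_o = 0.504: τ_max = 16T/(π d_o³ (1−k⁴)), so d_o = [16T/(π τ_allow (1−k⁴))]^(1/3) = [16·326100/(π·1.28×10^8·0.9355)]^(1/3) = 0.2403 m.

240 mm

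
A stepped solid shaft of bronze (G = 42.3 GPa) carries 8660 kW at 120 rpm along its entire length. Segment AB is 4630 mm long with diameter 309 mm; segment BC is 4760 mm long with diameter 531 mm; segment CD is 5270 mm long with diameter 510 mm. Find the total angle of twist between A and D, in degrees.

ω = 2π·120/60 = 12.57 rad/s, so T = P/ω = 8660×10³ / 12.57 = 689100 N·m.
J_AB = π(0.309)⁴/32 = 8.95×10^-4 m⁴; J_BC = π(0.531)⁴/32 = 7.81×10^-3 m⁴; J_CD = π(0.510)⁴/32 = 6.64×10^-3 m⁴.
θ = (T/G)·Σ L_i/J_i = (689100/42.3×10⁹)·(4.63/8.95×10^-4 + 4.76/7.81×10^-3 + 5.27/6.64×10^-3) = 0.1071 rad.

6.14°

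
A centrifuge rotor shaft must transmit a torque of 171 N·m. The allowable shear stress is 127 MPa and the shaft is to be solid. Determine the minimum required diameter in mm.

For a solid shaft τ_max = 16T/(πd³), so d = (16T/(π τ_allow))^(1/3) = (16·171.0/(π·1.27×10^8))^(1/3) = 0.01900 m.

19.0 mm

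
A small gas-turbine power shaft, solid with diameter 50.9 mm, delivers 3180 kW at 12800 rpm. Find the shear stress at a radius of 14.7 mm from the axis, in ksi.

ω = 2π·12800/60 = 1340 rad/s, so T = P/ω = 3180×10³ / 1340 = 2372 N·m.
J = πd⁴/32 = π(0.0509)⁴/32 = 6.590×10^-7 m⁴.
Shear stress varies linearly with radius: τ = T·r/J = 2372 × 0.0147 / 6.590×10^-7 = 5.292×10^7 Pa.

7.68 ksi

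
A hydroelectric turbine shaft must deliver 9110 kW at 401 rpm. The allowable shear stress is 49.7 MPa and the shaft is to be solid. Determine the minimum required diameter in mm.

281 mm

ω = 2π·401/60 = 41.99 rad/s, so T = P/ω = 9110×10³ / 41.99 = 216900 N·m.
For a solid shaft τ_max = 16T/(πd³), so d = (16T/(π τ_allow))^(1/3) = (16·216900/(π·4.97×10^7))^(1/3) = 0.2812 m.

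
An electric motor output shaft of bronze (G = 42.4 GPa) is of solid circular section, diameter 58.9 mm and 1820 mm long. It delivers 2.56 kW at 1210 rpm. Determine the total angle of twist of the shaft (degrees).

0.0421°

ω = 2π·1210/60 = 126.7 rad/s, so T = P/ω = 2.56×10³ / 126.7 = 20.20 N·m.
J = πd⁴/32 = π(0.0589)⁴/32 = 1.182×10^-6 m⁴.
θ = T·L/(G·J) = 20.20 × 1.82 / (42.4×10⁹ × 1.182×10^-6) = 7.340×10^-4 rad.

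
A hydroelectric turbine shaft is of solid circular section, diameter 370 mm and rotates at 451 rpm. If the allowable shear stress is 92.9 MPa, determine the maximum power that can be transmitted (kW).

J = πd⁴/32 = π(0.370)⁴/32 = 1.840×10^-3 m⁴.
T_max = τ_allow·J/r = 9.29×10^7 × 1.840×10^-3 / 0.185 = 924000 N·m.
ω = 2π·451/60 = 47.23 rad/s, so P_max = T_max·ω = 4.364×10^7 W.

43600 kW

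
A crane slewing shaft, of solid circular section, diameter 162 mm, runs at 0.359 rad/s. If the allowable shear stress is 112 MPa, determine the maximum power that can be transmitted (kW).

J = πd⁴/32 = π(0.162)⁴/32 = 6.762×10^-5 m⁴.
T_max = τ_allow·J/r = 1.12×10^8 × 6.762×10^-5 / 0.0810 = 93500 N·m.
ω = 0.359 rad/s, so P_max = T_max·ω = 3.357×10^4 W.

33.6 kW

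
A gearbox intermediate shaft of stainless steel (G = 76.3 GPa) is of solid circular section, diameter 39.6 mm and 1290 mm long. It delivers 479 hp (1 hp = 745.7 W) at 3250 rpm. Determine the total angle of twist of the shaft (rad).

ω = 2π·3250/60 = 340.3 rad/s, so T = P/ω = 479×745.7 / 340.3 = 1050 N·m.
J = πd⁴/32 = π(0.0396)⁴/32 = 2.414×10^-7 m⁴.
θ = T·L/(G·J) = 1050 × 1.29 / (76.3×10⁹ × 2.414×10^-7) = 0.07350 rad.

0.0735 rad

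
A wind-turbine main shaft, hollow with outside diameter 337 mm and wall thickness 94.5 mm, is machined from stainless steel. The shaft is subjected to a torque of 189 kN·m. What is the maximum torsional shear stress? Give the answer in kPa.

26100 kPa

J = π(d_o⁴ − d_i⁴)/32 = π(0.337⁴ − 0.148⁴)/32 = 1.219×10^-3 m⁴.
τ_max = T·r/J = 189000 × 0.169 / 1.219×10^-3 = 2.612×10^7 Pa.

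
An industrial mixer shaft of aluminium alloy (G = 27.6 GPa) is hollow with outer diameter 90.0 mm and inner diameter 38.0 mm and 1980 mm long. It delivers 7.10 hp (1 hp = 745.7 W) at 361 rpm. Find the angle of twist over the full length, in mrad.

ω = 2π·361/60 = 37.80 rad/s, so T = P/ω = 7.10×745.7 / 37.80 = 140.1 N·m.
J = π(d_o⁴ − d_i⁴)/32 = π(0.0900⁴ − 0.0380⁴)/32 = 6.237×10^-6 m⁴.
θ = T·L/(G·J) = 140.1 × 1.98 / (27.6×10⁹ × 6.237×10^-6) = 1.611×10^-3 rad.

1.61 mrad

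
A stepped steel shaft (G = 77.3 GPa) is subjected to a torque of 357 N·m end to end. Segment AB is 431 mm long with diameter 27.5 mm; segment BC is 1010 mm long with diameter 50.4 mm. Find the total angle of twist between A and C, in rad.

0.0428 rad

J_AB = π(0.0275)⁴/32 = 5.61×10^-8 m⁴; J_BC = π(0.0504)⁴/32 = 6.33×10^-7 m⁴.
θ = (T/G)·Σ L_i/J_i = (357.0/77.3×10⁹)·(0.431/5.61×10^-8 + 1.01/6.33×10^-7) = 0.04282 rad.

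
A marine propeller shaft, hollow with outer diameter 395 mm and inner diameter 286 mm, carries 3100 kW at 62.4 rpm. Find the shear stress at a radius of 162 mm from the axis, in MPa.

ω = 2π·62.4/60 = 6.535 rad/s, so T = P/ω = 3100×10³ / 6.535 = 474400 N·m.
J = π(d_o⁴ − d_i⁴)/32 = π(0.395⁴ − 0.286⁴)/32 = 1.733×10^-3 m⁴.
Shear stress varies linearly with radius: τ = T·r/J = 474400 × 0.162 / 1.733×10^-3 = 4.434×10^7 Pa.

44.3 MPa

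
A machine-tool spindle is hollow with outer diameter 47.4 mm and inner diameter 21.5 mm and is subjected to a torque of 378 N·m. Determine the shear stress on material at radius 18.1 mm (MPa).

J = π(d_o⁴ − d_i⁴)/32 = π(0.0474⁴ − 0.0215⁴)/32 = 4.746×10^-7 m⁴.
Shear stress varies linearly with radius: τ = T·r/J = 378.0 × 0.0181 / 4.746×10^-7 = 1.442×10^7 Pa.

14.4 MPa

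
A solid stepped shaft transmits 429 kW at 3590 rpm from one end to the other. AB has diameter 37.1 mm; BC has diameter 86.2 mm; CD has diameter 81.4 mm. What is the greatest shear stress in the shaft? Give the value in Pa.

1.14e8 Pa

ω = 2π·3590/60 = 375.9 rad/s, so T = P/ω = 429×10³ / 375.9 = 1141 N·m.
Under the same torque, τ_max = 16T/(πd³) is largest where d is smallest — segment AB (d = 37.1 mm).
τ_max = 16·1141/(π·(0.0371)³) = 1.138×10^8 Pa.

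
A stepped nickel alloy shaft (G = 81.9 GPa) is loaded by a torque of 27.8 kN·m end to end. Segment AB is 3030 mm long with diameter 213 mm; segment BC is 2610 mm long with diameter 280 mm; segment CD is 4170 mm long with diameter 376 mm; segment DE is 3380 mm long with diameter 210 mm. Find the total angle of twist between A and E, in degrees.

0.761°

J_AB = π(0.213)⁴/32 = 2.02×10^-4 m⁴; J_BC = π(0.280)⁴/32 = 6.03×10^-4 m⁴; J_CD = π(0.376)⁴/32 = 1.96×10^-3 m⁴; J_DE = π(0.210)⁴/32 = 1.91×10^-4 m⁴.
θ = (T/G)·Σ L_i/J_i = (27800/81.9×10⁹)·(3.03/2.02×10^-4 + 2.61/6.03×10^-4 + 4.17/1.96×10^-3 + 3.38/1.91×10^-4) = 0.01329 rad.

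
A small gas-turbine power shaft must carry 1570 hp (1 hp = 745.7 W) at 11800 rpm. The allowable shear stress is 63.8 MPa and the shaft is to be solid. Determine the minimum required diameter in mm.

ω = 2π·11800/60 = 1236 rad/s, so T = P/ω = 1570×745.7 / 1236 = 947.4 N·m.
For a solid shaft τ_max = 16T/(πd³), so d = (16T/(π τ_allow))^(1/3) = (16·947.4/(π·6.38×10^7))^(1/3) = 0.04229 m.

42.3 mm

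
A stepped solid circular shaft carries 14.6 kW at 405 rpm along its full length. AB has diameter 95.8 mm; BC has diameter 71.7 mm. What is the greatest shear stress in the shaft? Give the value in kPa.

ω = 2π·405/60 = 42.41 rad/s, so T = P/ω = 14.6×10³ / 42.41 = 344.2 N·m.
Under the same torque, τ_max = 16T/(πd³) is largest where d is smallest — segment BC (d = 71.7 mm).
τ_max = 16·344.2/(π·(0.0717)³) = 4.756×10^6 Pa.

4760 kPa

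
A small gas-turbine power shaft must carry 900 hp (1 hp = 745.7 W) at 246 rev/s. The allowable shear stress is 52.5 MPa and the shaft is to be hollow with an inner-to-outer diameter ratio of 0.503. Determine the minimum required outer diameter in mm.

ω = 2π·246 = 1546 rad/s, so T = P/ω = 900×745.7 / 1546 = 434.2 N·m.
For a hollow shaft with d_i/d_o = 0.503: τ_max = 16T/(π d_o³ (1−k⁴)), so d_o = [16T/(π τ_allow (1−k⁴))]^(1/3) = [16·434.2/(π·5.25×10^7·0.9360)]^(1/3) = 0.03557 m.

35.6 mm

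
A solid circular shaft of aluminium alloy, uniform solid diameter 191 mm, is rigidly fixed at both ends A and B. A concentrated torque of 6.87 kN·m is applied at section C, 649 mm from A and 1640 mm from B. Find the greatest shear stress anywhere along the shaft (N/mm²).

3.60 N/mm²

With uniform GJ and both ends fixed, compatibility θ_AC = θ_CB gives T_A·a = T_B·b, together with T_A + T_B = T₀.
T_A = T₀·b/(a+b) = 6870·1640/2289 = 4922 N·m; T_B = 1948 N·m.
τ in each portion: τ_AC = 3.60×10^6 Pa, τ_CB = 1.42×10^6 Pa; maximum is in AC.
τ_max = T_AC·r/J = 4922·0.0955/1.31×10^-4 = 3.598×10^6 Pa.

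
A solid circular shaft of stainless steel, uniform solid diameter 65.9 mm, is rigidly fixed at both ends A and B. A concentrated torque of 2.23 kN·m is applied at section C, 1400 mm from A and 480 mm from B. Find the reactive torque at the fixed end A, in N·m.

With uniform GJ and both ends fixed, compatibility θ_AC = θ_CB gives T_A·a = T_B·b, together with T_A + T_B = T₀.
T_A = T₀·b/(a+b) = 2230·480/1880 = 569.4 N·m; T_B = 1661 N·m.

569 N·m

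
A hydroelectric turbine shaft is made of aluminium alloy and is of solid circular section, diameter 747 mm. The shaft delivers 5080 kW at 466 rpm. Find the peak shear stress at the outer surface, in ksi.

ω = 2π·466/60 = 48.80 rad/s, so T = P/ω = 5080×10³ / 48.80 = 104100 N·m.
J = πd⁴/32 = π(0.747)⁴/32 = 0.03057 m⁴.
τ_max = T·r/J = 104100 × 0.373 / 0.03057 = 1.272×10^6 Pa.

0.184 ksi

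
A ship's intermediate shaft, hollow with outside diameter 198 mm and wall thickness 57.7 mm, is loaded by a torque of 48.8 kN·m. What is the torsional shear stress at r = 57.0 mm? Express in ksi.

2.76 ksi

J = π(d_o⁴ − d_i⁴)/32 = π(0.198⁴ − 0.0826⁴)/32 = 1.463×10^-4 m⁴.
Shear stress varies linearly with radius: τ = T·r/J = 48800 × 0.0570 / 1.463×10^-4 = 1.901×10^7 Pa.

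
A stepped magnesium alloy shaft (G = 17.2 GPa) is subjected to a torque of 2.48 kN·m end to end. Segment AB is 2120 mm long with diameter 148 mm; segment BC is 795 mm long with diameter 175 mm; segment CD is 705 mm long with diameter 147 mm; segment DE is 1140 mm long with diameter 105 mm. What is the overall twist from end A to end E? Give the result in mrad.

23.7 mrad

J_AB = π(0.148)⁴/32 = 4.71×10^-5 m⁴; J_BC = π(0.175)⁴/32 = 9.21×10^-5 m⁴; J_CD = π(0.147)⁴/32 = 4.58×10^-5 m⁴; J_DE = π(0.105)⁴/32 = 1.19×10^-5 m⁴.
θ = (T/G)·Σ L_i/J_i = (2480/17.2×10⁹)·(2.12/4.71×10^-5 + 0.795/9.21×10^-5 + 0.705/4.58×10^-5 + 1.14/1.19×10^-5) = 0.02373 rad.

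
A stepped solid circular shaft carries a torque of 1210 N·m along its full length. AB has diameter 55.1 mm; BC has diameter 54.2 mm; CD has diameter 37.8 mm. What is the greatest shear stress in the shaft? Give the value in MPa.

114 MPa

Under the same torque, τ_max = 16T/(πd³) is largest where d is smallest — segment CD (d = 37.8 mm).
τ_max = 16·1210/(π·(0.0378)³) = 1.141×10^8 Pa.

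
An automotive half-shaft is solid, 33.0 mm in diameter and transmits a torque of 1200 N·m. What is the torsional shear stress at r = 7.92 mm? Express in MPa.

J = πd⁴/32 = π(0.0330)⁴/32 = 1.164×10^-7 m⁴.
Shear stress varies linearly with radius: τ = T·r/J = 1200 × 0.00792 / 1.164×10^-7 = 8.163×10^7 Pa.

81.6 MPa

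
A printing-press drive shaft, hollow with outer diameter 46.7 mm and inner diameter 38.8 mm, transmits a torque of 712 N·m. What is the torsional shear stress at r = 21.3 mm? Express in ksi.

J = π(d_o⁴ − d_i⁴)/32 = π(0.0467⁴ − 0.0388⁴)/32 = 2.444×10^-7 m⁴.
Shear stress varies linearly with radius: τ = T·r/J = 712.0 × 0.0213 / 2.444×10^-7 = 6.204×10^7 Pa.

9.00 ksi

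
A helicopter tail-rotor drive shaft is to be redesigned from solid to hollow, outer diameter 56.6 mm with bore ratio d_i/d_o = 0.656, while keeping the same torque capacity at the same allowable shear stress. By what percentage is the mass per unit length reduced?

Equal τ_max and T ⇒ the solid shaft needs d_s³ = d_o³(1−k⁴), so d_s = 56.6·(1−0.656⁴)^(1/3) = 52.87 mm.
Area ratio A_h/A_s = d_o²(1−k²)/d_s² = (1−k²)/(1−k⁴)^(2/3) = 0.6530.
Mass saving = 1 − 0.6530 = 34.7 %.

34.7 %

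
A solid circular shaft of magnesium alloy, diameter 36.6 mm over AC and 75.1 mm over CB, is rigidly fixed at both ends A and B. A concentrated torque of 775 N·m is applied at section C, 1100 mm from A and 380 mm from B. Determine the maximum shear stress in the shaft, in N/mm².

9.14 N/mm²

Compatibility: T_A·a/J_AC = T_B·b/J_CB with T_A + T_B = T₀.
J_AC = 1.76×10^-7 m⁴, J_CB = 3.12×10^-6 m⁴, so T_A = T₀·(J_AC/a)/((J_AC/a)+(J_CB/b)) = 14.81 N·m, T_B = 760.2 N·m.
τ in each portion: τ_AC = 1.54×10^6 Pa, τ_CB = 9.14×10^6 Pa; maximum is in CB.
τ_max = T_CB·r/J = 760.2·0.0376/3.12×10^-6 = 9.141×10^6 Pa.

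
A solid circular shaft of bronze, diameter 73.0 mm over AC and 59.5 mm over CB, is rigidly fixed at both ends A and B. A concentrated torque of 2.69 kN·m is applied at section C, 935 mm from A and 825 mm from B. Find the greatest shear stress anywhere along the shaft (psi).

3400 psi

Compatibility: T_A·a/J_AC = T_B·b/J_CB with T_A + T_B = T₀.
J_AC = 2.79×10^-6 m⁴, J_CB = 1.23×10^-6 m⁴, so T_A = T₀·(J_AC/a)/((J_AC/a)+(J_CB/b)) = 1793 N·m, T_B = 896.9 N·m.
τ in each portion: τ_AC = 2.35×10^7 Pa, τ_CB = 2.17×10^7 Pa; maximum is in AC.
τ_max = T_AC·r/J = 1793·0.0365/2.79×10^-6 = 2.348×10^7 Pa.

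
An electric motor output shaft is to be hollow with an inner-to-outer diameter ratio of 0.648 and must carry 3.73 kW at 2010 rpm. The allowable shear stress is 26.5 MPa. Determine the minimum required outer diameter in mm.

16.1 mm

ω = 2π·2010/60 = 210.5 rad/s, so T = P/ω = 3.73×10³ / 210.5 = 17.72 N·m.
For a hollow shaft with d_i/d_o = 0.648: τ_max = 16T/(π d_o³ (1−k⁴)), so d_o = [16T/(π τ_allow (1−k⁴))]^(1/3) = [16·17.72/(π·2.65×10^7·0.8237)]^(1/3) = 0.01605 m.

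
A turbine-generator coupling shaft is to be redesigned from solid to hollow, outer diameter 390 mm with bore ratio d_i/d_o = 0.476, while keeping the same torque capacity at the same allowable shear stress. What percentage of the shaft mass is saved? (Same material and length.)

19.9 %

Equal τ_max and T ⇒ the solid shaft needs d_s³ = d_o³(1−k⁴), so d_s = 390·(1−0.476⁴)^(1/3) = 383.2 mm.
Area ratio A_h/A_s = d_o²(1−k²)/d_s² = (1−k²)/(1−k⁴)^(2/3) = 0.8011.
Mass saving = 1 − 0.8011 = 19.9 %.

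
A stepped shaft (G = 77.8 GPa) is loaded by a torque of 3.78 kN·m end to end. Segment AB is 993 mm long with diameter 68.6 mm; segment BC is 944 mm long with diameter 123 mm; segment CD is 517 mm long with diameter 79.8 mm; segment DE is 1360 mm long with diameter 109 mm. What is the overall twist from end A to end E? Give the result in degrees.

2.02°

J_AB = π(0.0686)⁴/32 = 2.17×10^-6 m⁴; J_BC = π(0.123)⁴/32 = 2.25×10^-5 m⁴; J_CD = π(0.0798)⁴/32 = 3.98×10^-6 m⁴; J_DE = π(0.109)⁴/32 = 1.39×10^-5 m⁴.
θ = (T/G)·Σ L_i/J_i = (3780/77.8×10⁹)·(0.993/2.17×10^-6 + 0.944/2.25×10^-5 + 0.517/3.98×10^-6 + 1.36/1.39×10^-5) = 0.03531 rad.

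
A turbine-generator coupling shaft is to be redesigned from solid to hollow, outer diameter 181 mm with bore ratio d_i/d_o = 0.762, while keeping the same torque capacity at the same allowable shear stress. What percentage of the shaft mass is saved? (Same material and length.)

Equal τ_max and T ⇒ the solid shaft needs d_s³ = d_o³(1−k⁴), so d_s = 181·(1−0.762⁴)^(1/3) = 157.8 mm.
Area ratio A_h/A_s = d_o²(1−k²)/d_s² = (1−k²)/(1−k⁴)^(2/3) = 0.5516.
Mass saving = 1 − 0.5516 = 44.8 %.

44.8 %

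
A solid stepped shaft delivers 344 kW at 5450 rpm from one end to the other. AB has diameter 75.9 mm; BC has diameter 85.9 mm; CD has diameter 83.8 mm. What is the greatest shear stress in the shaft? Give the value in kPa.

ω = 2π·5450/60 = 570.7 rad/s, so T = P/ω = 344×10³ / 570.7 = 602.7 N·m.
Under the same torque, τ_max = 16T/(πd³) is largest where d is smallest — segment AB (d = 75.9 mm).
τ_max = 16·602.7/(π·(0.0759)³) = 7.021×10^6 Pa.

7020 kPa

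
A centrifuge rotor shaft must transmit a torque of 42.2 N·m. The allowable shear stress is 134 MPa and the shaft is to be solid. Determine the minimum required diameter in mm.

11.7 mm

For a solid shaft τ_max = 16T/(πd³), so d = (16T/(π τ_allow))^(1/3) = (16·42.20/(π·1.34×10^8))^(1/3) = 0.01171 m.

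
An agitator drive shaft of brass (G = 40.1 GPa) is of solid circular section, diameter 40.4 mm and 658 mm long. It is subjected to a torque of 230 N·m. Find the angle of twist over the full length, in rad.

0.0144 rad

J = πd⁴/32 = π(0.0404)⁴/32 = 2.615×10^-7 m⁴.
θ = T·L/(G·J) = 230.0 × 0.658 / (40.1×10⁹ × 2.615×10^-7) = 0.01443 rad.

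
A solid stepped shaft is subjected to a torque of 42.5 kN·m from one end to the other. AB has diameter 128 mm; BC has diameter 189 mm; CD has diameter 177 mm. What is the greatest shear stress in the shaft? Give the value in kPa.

Under the same torque, τ_max = 16T/(πd³) is largest where d is smallest — segment AB (d = 128 mm).
τ_max = 16·42500/(π·(0.128)³) = 1.032×10^8 Pa.

103000 kPa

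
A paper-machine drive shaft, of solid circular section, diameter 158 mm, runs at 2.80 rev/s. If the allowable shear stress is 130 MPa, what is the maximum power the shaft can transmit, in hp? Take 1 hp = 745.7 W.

J = πd⁴/32 = π(0.158)⁴/32 = 6.118×10^-5 m⁴.
T_max = τ_allow·J/r = 1.30×10^8 × 6.118×10^-5 / 0.0790 = 100700 N·m.
ω = 2π·2.80 = 17.59 rad/s, so P_max = T_max·ω = 1.771×10^6 W.

2380 hp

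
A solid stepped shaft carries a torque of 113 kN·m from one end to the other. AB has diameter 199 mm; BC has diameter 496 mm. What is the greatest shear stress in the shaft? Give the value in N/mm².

Under the same torque, τ_max = 16T/(πd³) is largest where d is smallest — segment AB (d = 199 mm).
τ_max = 16·113000/(π·(0.199)³) = 7.303×10^7 Pa.

73.0 N/mm²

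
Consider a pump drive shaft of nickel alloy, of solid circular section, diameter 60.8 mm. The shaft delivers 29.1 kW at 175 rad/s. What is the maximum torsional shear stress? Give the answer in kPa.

ω = 175 rad/s, so T = P/ω = 29.1×10³ / 175.0 = 166.3 N·m.
J = πd⁴/32 = π(0.0608)⁴/32 = 1.342×10^-6 m⁴.
τ_max = T·r/J = 166.3 × 0.0304 / 1.342×10^-6 = 3.768×10^6 Pa.

3770 kPa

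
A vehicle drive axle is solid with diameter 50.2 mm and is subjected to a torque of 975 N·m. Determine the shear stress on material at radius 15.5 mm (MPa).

24.2 MPa

J = πd⁴/32 = π(0.0502)⁴/32 = 6.235×10^-7 m⁴.
Shear stress varies linearly with radius: τ = T·r/J = 975.0 × 0.0155 / 6.235×10^-7 = 2.424×10^7 Pa.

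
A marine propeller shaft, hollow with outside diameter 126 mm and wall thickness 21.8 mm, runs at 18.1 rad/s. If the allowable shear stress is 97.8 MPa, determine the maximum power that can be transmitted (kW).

J = π(d_o⁴ − d_i⁴)/32 = π(0.126⁴ − 0.0824⁴)/32 = 2.022×10^-5 m⁴.
T_max = τ_allow·J/r = 9.78×10^7 × 2.022×10^-5 / 0.0630 = 31390 N·m.
ω = 18.1 rad/s, so P_max = T_max·ω = 5.681×10^5 W.

568 kW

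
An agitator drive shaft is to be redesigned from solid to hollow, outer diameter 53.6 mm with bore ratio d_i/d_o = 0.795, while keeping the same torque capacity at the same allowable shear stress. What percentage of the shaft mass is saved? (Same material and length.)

Equal τ_max and T ⇒ the solid shaft needs d_s³ = d_o³(1−k⁴), so d_s = 53.6·(1−0.795⁴)^(1/3) = 45.22 mm.
Area ratio A_h/A_s = d_o²(1−k²)/d_s² = (1−k²)/(1−k⁴)^(2/3) = 0.5170.
Mass saving = 1 − 0.5170 = 48.3 %.

48.3 %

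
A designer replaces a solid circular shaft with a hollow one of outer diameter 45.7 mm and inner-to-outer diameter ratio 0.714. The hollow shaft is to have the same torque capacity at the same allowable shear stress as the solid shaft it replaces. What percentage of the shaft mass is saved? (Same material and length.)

40.1 %

Equal τ_max and T ⇒ the solid shaft needs d_s³ = d_o³(1−k⁴), so d_s = 45.7·(1−0.714⁴)^(1/3) = 41.34 mm.
Area ratio A_h/A_s = d_o²(1−k²)/d_s² = (1−k²)/(1−k⁴)^(2/3) = 0.5991.
Mass saving = 1 − 0.5991 = 40.1 %.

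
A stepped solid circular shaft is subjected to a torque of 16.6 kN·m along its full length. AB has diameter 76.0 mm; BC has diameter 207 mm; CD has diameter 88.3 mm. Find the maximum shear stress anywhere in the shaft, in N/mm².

193 N/mm²

Under the same torque, τ_max = 16T/(πd³) is largest where d is smallest — segment AB (d = 76.0 mm).
τ_max = 16·16600/(π·(0.0760)³) = 1.926×10^8 Pa.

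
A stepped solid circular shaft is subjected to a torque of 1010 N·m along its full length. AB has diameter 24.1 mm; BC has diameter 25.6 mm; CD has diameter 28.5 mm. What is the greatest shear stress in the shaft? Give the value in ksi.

53.3 ksi

Under the same torque, τ_max = 16T/(πd³) is largest where d is smallest — segment AB (d = 24.1 mm).
τ_max = 16·1010/(π·(0.0241)³) = 3.675×10^8 Pa.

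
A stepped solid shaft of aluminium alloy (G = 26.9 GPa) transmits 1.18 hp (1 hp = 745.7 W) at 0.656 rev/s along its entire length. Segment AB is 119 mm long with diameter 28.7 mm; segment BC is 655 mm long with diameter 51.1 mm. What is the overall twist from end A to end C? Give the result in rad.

0.0219 rad

ω = 2π·0.656 = 4.122 rad/s, so T = P/ω = 1.18×745.7 / 4.122 = 213.5 N·m.
J_AB = π(0.0287)⁴/32 = 6.66×10^-8 m⁴; J_BC = π(0.0511)⁴/32 = 6.69×10^-7 m⁴.
θ = (T/G)·Σ L_i/J_i = (213.5/26.9×10⁹)·(0.119/6.66×10^-8 + 0.655/6.69×10^-7) = 0.02194 rad.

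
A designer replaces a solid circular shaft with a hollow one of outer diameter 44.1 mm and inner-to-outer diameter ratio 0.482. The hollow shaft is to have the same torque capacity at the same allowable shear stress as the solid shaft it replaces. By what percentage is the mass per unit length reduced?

20.3 %

Equal τ_max and T ⇒ the solid shaft needs d_s³ = d_o³(1−k⁴), so d_s = 44.1·(1−0.482⁴)^(1/3) = 43.29 mm.
Area ratio A_h/A_s = d_o²(1−k²)/d_s² = (1−k²)/(1−k⁴)^(2/3) = 0.7966.
Mass saving = 1 − 0.7966 = 20.3 %.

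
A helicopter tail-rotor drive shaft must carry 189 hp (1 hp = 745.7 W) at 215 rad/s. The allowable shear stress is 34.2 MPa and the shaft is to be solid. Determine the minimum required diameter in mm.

ω = 215 rad/s, so T = P/ω = 189×745.7 / 215.0 = 655.5 N·m.
For a solid shaft τ_max = 16T/(πd³), so d = (16T/(π τ_allow))^(1/3) = (16·655.5/(π·3.42×10^7))^(1/3) = 0.04604 m.

46.0 mm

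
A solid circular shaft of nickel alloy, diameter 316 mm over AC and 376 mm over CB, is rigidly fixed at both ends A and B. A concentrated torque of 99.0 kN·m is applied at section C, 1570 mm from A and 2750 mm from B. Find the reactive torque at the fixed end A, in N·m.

46200 N·m

Compatibility: T_A·a/J_AC = T_B·b/J_CB with T_A + T_B = T₀.
J_AC = 9.79×10^-4 m⁴, J_CB = 1.96×10^-3 m⁴, so T_A = T₀·(J_AC/a)/((J_AC/a)+(J_CB/b)) = 46170 N·m, T_B = 52830 N·m.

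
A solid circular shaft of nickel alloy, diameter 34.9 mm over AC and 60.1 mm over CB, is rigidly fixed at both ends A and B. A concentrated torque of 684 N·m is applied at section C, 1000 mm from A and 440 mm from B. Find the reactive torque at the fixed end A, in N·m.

Compatibility: T_A·a/J_AC = T_B·b/J_CB with T_A + T_B = T₀.
J_AC = 1.46×10^-7 m⁴, J_CB = 1.28×10^-6 m⁴, so T_A = T₀·(J_AC/a)/((J_AC/a)+(J_CB/b)) = 32.59 N·m, T_B = 651.4 N·m.

32.6 N·m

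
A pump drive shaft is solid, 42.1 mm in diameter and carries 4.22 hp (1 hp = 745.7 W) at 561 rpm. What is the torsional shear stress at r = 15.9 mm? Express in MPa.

ω = 2π·561/60 = 58.75 rad/s, so T = P/ω = 4.22×745.7 / 58.75 = 53.57 N·m.
J = πd⁴/32 = π(0.0421)⁴/32 = 3.084×10^-7 m⁴.
Shear stress varies linearly with radius: τ = T·r/J = 53.57 × 0.0159 / 3.084×10^-7 = 2.762×10^6 Pa.

2.76 MPa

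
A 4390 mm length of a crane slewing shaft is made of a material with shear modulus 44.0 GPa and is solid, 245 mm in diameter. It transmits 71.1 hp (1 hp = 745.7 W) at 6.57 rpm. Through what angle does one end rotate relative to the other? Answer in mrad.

ω = 2π·6.57/60 = 0.6880 rad/s, so T = P/ω = 71.1×745.7 / 0.6880 = 77060 N·m.
J = πd⁴/32 = π(0.245)⁴/32 = 3.537×10^-4 m⁴.
θ = T·L/(G·J) = 77060 × 4.39 / (44.0×10⁹ × 3.537×10^-4) = 0.02174 rad.

21.7 mrad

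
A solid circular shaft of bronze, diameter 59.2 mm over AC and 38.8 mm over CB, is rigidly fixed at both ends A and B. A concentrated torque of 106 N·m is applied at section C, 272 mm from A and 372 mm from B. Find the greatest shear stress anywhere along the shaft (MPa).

Compatibility: T_A·a/J_AC = T_B·b/J_CB with T_A + T_B = T₀.
J_AC = 1.21×10^-6 m⁴, J_CB = 2.22×10^-7 m⁴, so T_A = T₀·(J_AC/a)/((J_AC/a)+(J_CB/b)) = 93.40 N·m, T_B = 12.60 N·m.
τ in each portion: τ_AC = 2.29×10^6 Pa, τ_CB = 1.10×10^6 Pa; maximum is in AC.
τ_max = T_AC·r/J = 93.40·0.0296/1.21×10^-6 = 2.293×10^6 Pa.

2.29 MPa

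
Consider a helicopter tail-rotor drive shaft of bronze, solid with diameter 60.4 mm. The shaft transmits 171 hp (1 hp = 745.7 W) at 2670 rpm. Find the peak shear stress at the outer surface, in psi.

1530 psi

ω = 2π·2670/60 = 279.6 rad/s, so T = P/ω = 171×745.7 / 279.6 = 456.1 N·m.
J = πd⁴/32 = π(0.0604)⁴/32 = 1.307×10^-6 m⁴.
τ_max = T·r/J = 456.1 × 0.0302 / 1.307×10^-6 = 1.054×10^7 Pa.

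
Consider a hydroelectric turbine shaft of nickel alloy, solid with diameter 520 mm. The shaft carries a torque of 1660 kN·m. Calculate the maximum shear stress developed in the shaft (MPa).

60.1 MPa

J = πd⁴/32 = π(0.520)⁴/32 = 7.178×10^-3 m⁴.
τ_max = T·r/J = 1.660e6 × 0.260 / 7.178×10^-3 = 6.013×10^7 Pa.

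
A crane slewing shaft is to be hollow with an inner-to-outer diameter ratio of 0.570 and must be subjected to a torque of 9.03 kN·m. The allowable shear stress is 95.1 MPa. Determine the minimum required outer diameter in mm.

81.5 mm

For a hollow shaft with d_i/d_o = 0.570: τ_max = 16T/(π d_o³ (1−k⁴)), so d_o = [16T/(π τ_allow (1−k⁴))]^(1/3) = [16·9030/(π·9.51×10^7·0.8944)]^(1/3) = 0.08147 m.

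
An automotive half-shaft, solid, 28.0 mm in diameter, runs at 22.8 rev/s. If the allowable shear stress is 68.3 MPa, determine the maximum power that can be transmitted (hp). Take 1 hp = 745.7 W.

56.6 hp

J = πd⁴/32 = π(0.0280)⁴/32 = 6.034×10^-8 m⁴.
T_max = τ_allow·J/r = 6.83×10^7 × 6.034×10^-8 / 0.0140 = 294.4 N·m.
ω = 2π·22.8 = 143.3 rad/s, so P_max = T_max·ω = 4.217×10^4 W.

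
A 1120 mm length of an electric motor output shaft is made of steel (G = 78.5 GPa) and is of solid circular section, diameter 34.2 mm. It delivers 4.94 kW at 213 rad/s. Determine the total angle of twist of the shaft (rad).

0.00246 rad

ω = 213 rad/s, so T = P/ω = 4.94×10³ / 213.0 = 23.19 N·m.
J = πd⁴/32 = π(0.0342)⁴/32 = 1.343×10^-7 m⁴.
θ = T·L/(G·J) = 23.19 × 1.12 / (78.5×10⁹ × 1.343×10^-7) = 2.464×10^-3 rad.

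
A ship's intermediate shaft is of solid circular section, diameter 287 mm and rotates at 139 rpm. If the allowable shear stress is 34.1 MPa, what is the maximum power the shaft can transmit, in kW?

J = πd⁴/32 = π(0.287)⁴/32 = 6.661×10^-4 m⁴.
T_max = τ_allow·J/r = 3.41×10^7 × 6.661×10^-4 / 0.143 = 158300 N·m.
ω = 2π·139/60 = 14.56 rad/s, so P_max = T_max·ω = 2.304×10^6 W.

2300 kW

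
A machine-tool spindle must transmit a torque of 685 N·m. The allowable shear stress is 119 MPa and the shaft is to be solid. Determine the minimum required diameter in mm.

For a solid shaft τ_max = 16T/(πd³), so d = (16T/(π τ_allow))^(1/3) = (16·685.0/(π·1.19×10^8))^(1/3) = 0.03083 m.

30.8 mm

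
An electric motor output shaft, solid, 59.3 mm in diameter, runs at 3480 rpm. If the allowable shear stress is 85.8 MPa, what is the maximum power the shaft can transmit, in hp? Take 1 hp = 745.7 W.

J = πd⁴/32 = π(0.0593)⁴/32 = 1.214×10^-6 m⁴.
T_max = τ_allow·J/r = 8.58×10^7 × 1.214×10^-6 / 0.0296 = 3513 N·m.
ω = 2π·3480/60 = 364.4 rad/s, so P_max = T_max·ω = 1.280×10^6 W.

1720 hp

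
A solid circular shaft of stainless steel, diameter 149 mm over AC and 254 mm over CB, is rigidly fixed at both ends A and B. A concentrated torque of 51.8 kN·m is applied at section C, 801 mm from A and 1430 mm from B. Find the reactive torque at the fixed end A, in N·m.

9040 N·m

Compatibility: T_A·a/J_AC = T_B·b/J_CB with T_A + T_B = T₀.
J_AC = 4.84×10^-5 m⁴, J_CB = 4.09×10^-4 m⁴, so T_A = T₀·(J_AC/a)/((J_AC/a)+(J_CB/b)) = 9040 N·m, T_B = 42760 N·m.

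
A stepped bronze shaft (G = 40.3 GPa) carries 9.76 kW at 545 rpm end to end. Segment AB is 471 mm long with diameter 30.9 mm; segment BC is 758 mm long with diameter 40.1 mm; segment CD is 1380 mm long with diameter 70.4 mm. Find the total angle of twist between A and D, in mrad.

ω = 2π·545/60 = 57.07 rad/s, so T = P/ω = 9.76×10³ / 57.07 = 171.0 N·m.
J_AB = π(0.0309)⁴/32 = 8.95×10^-8 m⁴; J_BC = π(0.0401)⁴/32 = 2.54×10^-7 m⁴; J_CD = π(0.0704)⁴/32 = 2.41×10^-6 m⁴.
θ = (T/G)·Σ L_i/J_i = (171.0/40.3×10⁹)·(0.471/8.95×10^-8 + 0.758/2.54×10^-7 + 1.38/2.41×10^-6) = 0.03743 rad.

37.4 mrad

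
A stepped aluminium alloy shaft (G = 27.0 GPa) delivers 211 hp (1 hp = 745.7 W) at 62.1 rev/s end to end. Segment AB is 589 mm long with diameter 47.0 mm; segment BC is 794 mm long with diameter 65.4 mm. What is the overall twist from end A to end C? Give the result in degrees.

ω = 2π·62.1 = 390.2 rad/s, so T = P/ω = 211×745.7 / 390.2 = 403.3 N·m.
J_AB = π(0.0470)⁴/32 = 4.79×10^-7 m⁴; J_BC = π(0.0654)⁴/32 = 1.80×10^-6 m⁴.
θ = (T/G)·Σ L_i/J_i = (403.3/27.0×10⁹)·(0.589/4.79×10^-7 + 0.794/1.80×10^-6) = 0.02497 rad.

1.43°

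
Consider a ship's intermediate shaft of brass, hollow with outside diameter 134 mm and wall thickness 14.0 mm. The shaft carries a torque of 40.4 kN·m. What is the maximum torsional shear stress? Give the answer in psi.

20400 psi

J = π(d_o⁴ − d_i⁴)/32 = π(0.134⁴ − 0.106⁴)/32 = 1.926×10^-5 m⁴.
τ_max = T·r/J = 40400 × 0.0670 / 1.926×10^-5 = 1.405×10^8 Pa.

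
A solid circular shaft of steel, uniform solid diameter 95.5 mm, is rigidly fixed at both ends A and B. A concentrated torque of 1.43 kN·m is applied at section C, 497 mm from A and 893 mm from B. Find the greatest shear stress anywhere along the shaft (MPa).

With uniform GJ and both ends fixed, compatibility θ_AC = θ_CB gives T_A·a = T_B·b, together with T_A + T_B = T₀.
T_A = T₀·b/(a+b) = 1430·893/1390 = 918.7 N·m; T_B = 511.3 N·m.
τ in each portion: τ_AC = 5.37×10^6 Pa, τ_CB = 2.99×10^6 Pa; maximum is in AC.
τ_max = T_AC·r/J = 918.7·0.0478/8.17×10^-6 = 5.372×10^6 Pa.

5.37 MPa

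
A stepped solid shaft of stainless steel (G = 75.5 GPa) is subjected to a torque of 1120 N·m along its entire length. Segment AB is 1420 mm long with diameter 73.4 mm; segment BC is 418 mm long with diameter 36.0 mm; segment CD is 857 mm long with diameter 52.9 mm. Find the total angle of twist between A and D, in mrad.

61.5 mrad

J_AB = π(0.0734)⁴/32 = 2.85×10^-6 m⁴; J_BC = π(0.0360)⁴/32 = 1.65×10^-7 m⁴; J_CD = π(0.0529)⁴/32 = 7.69×10^-7 m⁴.
θ = (T/G)·Σ L_i/J_i = (1120/75.5×10⁹)·(1.42/2.85×10^-6 + 0.418/1.65×10^-7 + 0.857/7.69×10^-7) = 0.06153 rad.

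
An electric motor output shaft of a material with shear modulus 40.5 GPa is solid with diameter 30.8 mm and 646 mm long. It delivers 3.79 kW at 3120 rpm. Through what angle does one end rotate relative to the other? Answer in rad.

ω = 2π·3120/60 = 326.7 rad/s, so T = P/ω = 3.79×10³ / 326.7 = 11.60 N·m.
J = πd⁴/32 = π(0.0308)⁴/32 = 8.835×10^-8 m⁴.
θ = T·L/(G·J) = 11.60 × 0.646 / (40.5×10⁹ × 8.835×10^-8) = 2.094×10^-3 rad.

0.00209 rad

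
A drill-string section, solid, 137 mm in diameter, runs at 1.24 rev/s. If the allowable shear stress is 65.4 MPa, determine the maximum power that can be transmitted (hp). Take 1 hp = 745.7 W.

J = πd⁴/32 = π(0.137)⁴/32 = 3.458×10^-5 m⁴.
T_max = τ_allow·J/r = 6.54×10^7 × 3.458×10^-5 / 0.0685 = 33020 N·m.
ω = 2π·1.24 = 7.791 rad/s, so P_max = T_max·ω = 2.573×10^5 W.

345 hp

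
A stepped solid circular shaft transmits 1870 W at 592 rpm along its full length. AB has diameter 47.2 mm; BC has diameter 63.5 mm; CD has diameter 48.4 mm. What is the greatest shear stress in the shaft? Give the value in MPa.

1.46 MPa

ω = 2π·592/60 = 61.99 rad/s, so T = P/ω = 1870 / 61.99 = 30.16 N·m.
Under the same torque, τ_max = 16T/(πd³) is largest where d is smallest — segment AB (d = 47.2 mm).
τ_max = 16·30.16/(π·(0.0472)³) = 1.461×10^6 Pa.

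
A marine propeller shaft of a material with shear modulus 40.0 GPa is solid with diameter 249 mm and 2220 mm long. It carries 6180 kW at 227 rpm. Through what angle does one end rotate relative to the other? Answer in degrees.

ω = 2π·227/60 = 23.77 rad/s, so T = P/ω = 6180×10³ / 23.77 = 260000 N·m.
J = πd⁴/32 = π(0.249)⁴/32 = 3.774×10^-4 m⁴.
θ = T·L/(G·J) = 260000 × 2.22 / (40.0×10⁹ × 3.774×10^-4) = 0.03823 rad.

2.19°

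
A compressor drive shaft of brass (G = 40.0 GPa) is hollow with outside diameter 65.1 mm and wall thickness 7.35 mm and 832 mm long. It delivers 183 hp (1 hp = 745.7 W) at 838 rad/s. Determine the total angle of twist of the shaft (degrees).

ω = 838 rad/s, so T = P/ω = 183×745.7 / 838.0 = 162.8 N·m.
J = π(d_o⁴ − d_i⁴)/32 = π(0.0651⁴ − 0.0504⁴)/32 = 1.130×10^-6 m⁴.
θ = T·L/(G·J) = 162.8 × 0.832 / (40.0×10⁹ × 1.130×10^-6) = 2.998×10^-3 rad.

0.172°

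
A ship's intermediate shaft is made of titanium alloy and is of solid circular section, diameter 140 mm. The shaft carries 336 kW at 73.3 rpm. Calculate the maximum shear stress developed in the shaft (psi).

11800 psi

ω = 2π·73.3/60 = 7.676 rad/s, so T = P/ω = 336×10³ / 7.676 = 43770 N·m.
J = πd⁴/32 = π(0.140)⁴/32 = 3.771×10^-5 m⁴.
τ_max = T·r/J = 43770 × 0.0700 / 3.771×10^-5 = 8.124×10^7 Pa.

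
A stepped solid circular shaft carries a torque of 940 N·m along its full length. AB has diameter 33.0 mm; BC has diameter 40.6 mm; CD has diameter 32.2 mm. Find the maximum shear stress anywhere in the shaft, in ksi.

Under the same torque, τ_max = 16T/(πd³) is largest where d is smallest — segment CD (d = 32.2 mm).
τ_max = 16·940.0/(π·(0.0322)³) = 1.434×10^8 Pa.

20.8 ksi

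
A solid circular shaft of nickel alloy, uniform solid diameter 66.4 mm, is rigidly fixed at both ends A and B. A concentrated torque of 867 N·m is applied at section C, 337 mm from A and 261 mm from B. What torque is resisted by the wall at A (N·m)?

With uniform GJ and both ends fixed, compatibility θ_AC = θ_CB gives T_A·a = T_B·b, together with T_A + T_B = T₀.
T_A = T₀·b/(a+b) = 867.0·261/598.0 = 378.4 N·m; T_B = 488.6 N·m.

378 N·m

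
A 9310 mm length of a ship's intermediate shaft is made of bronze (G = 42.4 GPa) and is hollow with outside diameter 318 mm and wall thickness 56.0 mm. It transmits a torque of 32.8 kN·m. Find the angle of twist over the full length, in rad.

J = π(d_o⁴ − d_i⁴)/32 = π(0.318⁴ − 0.206⁴)/32 = 8.271×10^-4 m⁴.
θ = T·L/(G·J) = 32800 × 9.31 / (42.4×10⁹ × 8.271×10^-4) = 8.707×10^-3 rad.

0.00871 rad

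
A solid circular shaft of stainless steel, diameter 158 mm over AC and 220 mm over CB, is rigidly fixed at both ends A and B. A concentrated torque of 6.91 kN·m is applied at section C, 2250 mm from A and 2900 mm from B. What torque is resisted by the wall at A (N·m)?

1760 N·m

Compatibility: T_A·a/J_AC = T_B·b/J_CB with T_A + T_B = T₀.
J_AC = 6.12×10^-5 m⁴, J_CB = 2.30×10^-4 m⁴, so T_A = T₀·(J_AC/a)/((J_AC/a)+(J_CB/b)) = 1764 N·m, T_B = 5146 N·m.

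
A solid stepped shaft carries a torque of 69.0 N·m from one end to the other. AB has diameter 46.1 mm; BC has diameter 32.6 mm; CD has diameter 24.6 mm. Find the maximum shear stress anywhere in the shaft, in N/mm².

23.6 N/mm²

Under the same torque, τ_max = 16T/(πd³) is largest where d is smallest — segment CD (d = 24.6 mm).
τ_max = 16·69.00/(π·(0.0246)³) = 2.361×10^7 Pa.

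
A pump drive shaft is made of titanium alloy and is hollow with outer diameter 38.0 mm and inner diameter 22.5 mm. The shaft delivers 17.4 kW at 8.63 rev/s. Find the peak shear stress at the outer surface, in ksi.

4.93 ksi

ω = 2π·8.63 = 54.22 rad/s, so T = P/ω = 17.4×10³ / 54.22 = 320.9 N·m.
J = π(d_o⁴ − d_i⁴)/32 = π(0.0380⁴ − 0.0225⁴)/32 = 1.795×10^-7 m⁴.
τ_max = T·r/J = 320.9 × 0.0190 / 1.795×10^-7 = 3.396×10^7 Pa.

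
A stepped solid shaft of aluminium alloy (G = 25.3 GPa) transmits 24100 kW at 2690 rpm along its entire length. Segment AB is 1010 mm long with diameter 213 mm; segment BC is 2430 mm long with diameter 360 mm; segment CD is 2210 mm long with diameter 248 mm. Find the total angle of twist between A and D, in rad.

0.0420 rad

ω = 2π·2690/60 = 281.7 rad/s, so T = P/ω = 24100×10³ / 281.7 = 85550 N·m.
J_AB = π(0.213)⁴/32 = 2.02×10^-4 m⁴; J_BC = π(0.360)⁴/32 = 1.65×10^-3 m⁴; J_CD = π(0.248)⁴/32 = 3.71×10^-4 m⁴.
θ = (T/G)·Σ L_i/J_i = (85550/25.3×10⁹)·(1.01/2.02×10^-4 + 2.43/1.65×10^-3 + 2.21/3.71×10^-4) = 0.04201 rad.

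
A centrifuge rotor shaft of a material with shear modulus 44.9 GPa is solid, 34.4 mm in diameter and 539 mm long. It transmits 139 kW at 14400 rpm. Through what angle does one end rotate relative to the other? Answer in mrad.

ω = 2π·14400/60 = 1508 rad/s, so T = P/ω = 139×10³ / 1508 = 92.18 N·m.
J = πd⁴/32 = π(0.0344)⁴/32 = 1.375×10^-7 m⁴.
θ = T·L/(G·J) = 92.18 × 0.539 / (44.9×10⁹ × 1.375×10^-7) = 8.049×10^-3 rad.

8.05 mrad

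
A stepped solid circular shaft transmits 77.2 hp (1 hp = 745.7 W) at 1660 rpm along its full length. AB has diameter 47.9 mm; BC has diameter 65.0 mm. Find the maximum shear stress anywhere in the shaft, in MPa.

ω = 2π·1660/60 = 173.8 rad/s, so T = P/ω = 77.2×745.7 / 173.8 = 331.2 N·m.
Under the same torque, τ_max = 16T/(πd³) is largest where d is smallest — segment AB (d = 47.9 mm).
τ_max = 16·331.2/(π·(0.0479)³) = 1.535×10^7 Pa.

15.3 MPa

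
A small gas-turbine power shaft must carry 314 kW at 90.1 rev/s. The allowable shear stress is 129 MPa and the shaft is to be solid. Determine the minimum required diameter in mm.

ω = 2π·90.1 = 566.1 rad/s, so T = P/ω = 314×10³ / 566.1 = 554.7 N·m.
For a solid shaft τ_max = 16T/(πd³), so d = (16T/(π τ_allow))^(1/3) = (16·554.7/(π·1.29×10^8))^(1/3) = 0.02798 m.

28.0 mm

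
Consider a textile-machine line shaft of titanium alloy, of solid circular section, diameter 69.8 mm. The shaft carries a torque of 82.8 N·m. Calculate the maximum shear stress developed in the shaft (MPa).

1.24 MPa

J = πd⁴/32 = π(0.0698)⁴/32 = 2.330×10^-6 m⁴.
τ_max = T·r/J = 82.80 × 0.0349 / 2.330×10^-6 = 1.240×10^6 Pa.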